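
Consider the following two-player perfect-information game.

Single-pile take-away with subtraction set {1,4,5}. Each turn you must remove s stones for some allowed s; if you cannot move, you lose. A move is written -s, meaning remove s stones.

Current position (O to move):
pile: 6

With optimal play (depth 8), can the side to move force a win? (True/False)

O winning at [6]: True

p1 O@[6]: -1[5]-1 -4[2]+1* -5[1]-1
p2 X@[2]: -1[1]-1*
p3 O@[1]: -1[0]+1*
p4 X@[0] terminal -1; root [6] d8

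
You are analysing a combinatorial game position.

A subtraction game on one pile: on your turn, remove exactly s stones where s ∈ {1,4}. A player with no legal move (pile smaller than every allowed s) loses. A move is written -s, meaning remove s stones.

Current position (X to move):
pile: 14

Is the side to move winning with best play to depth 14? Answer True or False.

[14] X move#1: -1:-1/13, -4:+1/10*
[10] O move#2: -1:-1/9*, -4:-1/6
[9] X move#3: -1:-1/8, -4:+1/5*
[5] O move#4: -1:-1/4*, -4:-1/1
[4] X move#5: -1:-1/3, -4:+1/0*
[0] end (terminal -1, O#6); searched 14 to 14

X winning at [14]: True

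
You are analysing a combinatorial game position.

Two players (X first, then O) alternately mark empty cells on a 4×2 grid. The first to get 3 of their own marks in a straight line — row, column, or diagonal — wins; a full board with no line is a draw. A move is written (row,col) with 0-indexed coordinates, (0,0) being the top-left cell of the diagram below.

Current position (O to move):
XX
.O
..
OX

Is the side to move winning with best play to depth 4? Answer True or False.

ply 1, O at XX/.O/../OX | (1,0)=+0→XX/OO/../OX*; (2,0)=+0→XX/.O/O./OX; (2,1)=+0→XX/.O/.O/OX
ply 2, X at XX/OO/../OX | (2,0)=+0→XX/OO/X./OX*; (2,1)=-1→XX/OO/.X/OX
ply 3, O at XX/OO/X./OX | (2,1)=+0→XX/OO/XO/OX*
ply 4: XX/OO/XO/OX is terminal +0 (X); from XX/.O/../OX depth 4

O winning at [XX/.O/../OX]: False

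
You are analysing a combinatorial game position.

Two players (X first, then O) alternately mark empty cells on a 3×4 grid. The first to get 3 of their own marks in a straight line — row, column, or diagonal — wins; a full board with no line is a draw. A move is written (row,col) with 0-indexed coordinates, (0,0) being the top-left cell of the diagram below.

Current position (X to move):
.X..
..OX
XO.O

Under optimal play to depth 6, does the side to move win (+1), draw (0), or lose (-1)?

p1 X@[.X../..OX/XO.O]: (0,0)[XX../..OX/XO.O]-1* (0,2)[.XX./..OX/XO.O]-1 (0,3)[.X.X/..OX/XO.O]-1 (1,0)[.X../X.OX/XO.O]-1 (1,1)[.X../.XOX/XO.O]-1 (2,2)[.X../..OX/XOXO]-1
p2 O@[XX../..OX/XO.O]: (0,2)[XXO./..OX/XO.O]-1 (0,3)[XX.O/..OX/XO.O]+1* (1,0)[XX../O.OX/XO.O]-1 (1,1)[XX../.OOX/XO.O]-1 (2,2)[XX../..OX/XOOO]+1
p3 X@[XX.O/..OX/XO.O] terminal -1; root [.X../..OX/XO.O] d6

value(.X../..OX/XO.O, X) = -1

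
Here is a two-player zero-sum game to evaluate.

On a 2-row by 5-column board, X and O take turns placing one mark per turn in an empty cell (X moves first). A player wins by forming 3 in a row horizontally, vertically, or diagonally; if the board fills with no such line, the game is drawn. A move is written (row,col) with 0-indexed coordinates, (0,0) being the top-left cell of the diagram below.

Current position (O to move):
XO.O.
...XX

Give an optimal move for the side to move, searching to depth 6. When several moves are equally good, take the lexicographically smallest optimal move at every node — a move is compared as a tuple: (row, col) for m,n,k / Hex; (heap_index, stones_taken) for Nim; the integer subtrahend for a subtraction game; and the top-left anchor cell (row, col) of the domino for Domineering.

O's best at [XO.O./...XX]: (0,2)

[XO.O./...XX] O move#1: (0,2):+1/XOOO./...XX*, (0,4):-1/XO.OO/...XX, (1,0):-1/XO.O./O..XX, (1,1):-1/XO.O./.O.XX, (1,2):+0/XO.O./..OXX
[XOOO./...XX] end (terminal -1, X#2); searched XO.O./...XX to 6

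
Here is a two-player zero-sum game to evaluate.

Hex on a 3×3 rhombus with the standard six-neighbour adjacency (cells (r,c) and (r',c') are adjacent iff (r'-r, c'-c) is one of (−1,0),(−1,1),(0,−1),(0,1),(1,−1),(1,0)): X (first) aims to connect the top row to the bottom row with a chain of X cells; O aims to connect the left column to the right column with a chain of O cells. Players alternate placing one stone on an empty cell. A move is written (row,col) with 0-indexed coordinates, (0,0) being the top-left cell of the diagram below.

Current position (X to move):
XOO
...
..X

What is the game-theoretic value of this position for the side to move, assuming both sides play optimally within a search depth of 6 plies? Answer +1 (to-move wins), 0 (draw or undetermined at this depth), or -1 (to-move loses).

ply 1, X at XOO/.../..X | (1,0)=+1→XOO/X../..X*; (1,1)=-1→XOO/.X./..X; (1,2)=-1→XOO/..X/..X; (2,0)=-1→XOO/.../X.X; (2,1)=-1→XOO/.../.XX
ply 2, O at XOO/X../..X | (1,1)=-1→XOO/XO./..X*; (1,2)=-1→XOO/X.O/..X; (2,0)=-1→XOO/X../O.X; (2,1)=-1→XOO/X../.OX
ply 3, X at XOO/XO./..X | (1,2)=-1→XOO/XOX/..X; (2,0)=+1→XOO/XO./X.X*; (2,1)=-1→XOO/XO./.XX
ply 4: XOO/XO./X.X is terminal -1 (O); from XOO/.../..X depth 6

value(XOO/.../..X, X) = +1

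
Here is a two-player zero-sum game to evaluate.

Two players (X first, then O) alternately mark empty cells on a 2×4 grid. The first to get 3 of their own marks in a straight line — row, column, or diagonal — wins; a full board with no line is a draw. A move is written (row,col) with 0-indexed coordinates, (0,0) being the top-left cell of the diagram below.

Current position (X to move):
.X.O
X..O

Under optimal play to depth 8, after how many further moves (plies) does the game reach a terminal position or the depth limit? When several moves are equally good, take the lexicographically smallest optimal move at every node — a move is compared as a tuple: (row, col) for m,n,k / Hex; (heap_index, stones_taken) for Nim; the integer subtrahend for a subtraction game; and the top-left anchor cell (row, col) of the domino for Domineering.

[.X.O/X..O] X move#1: (0,0):+0/XX.O/X..O*, (0,2):+0/.XXO/X..O, (1,1):+0/.X.O/XX.O, (1,2):+0/.X.O/X.XO
[XX.O/X..O] O move#2: (0,2):+0/XXOO/X..O*, (1,1):-1/XX.O/XO.O, (1,2):-1/XX.O/X.OO
[XXOO/X..O] X move#3: (1,1):+0/XXOO/XX.O*, (1,2):+0/XXOO/X.XO
[XXOO/XX.O] O move#4: (1,2):+0/XXOO/XXOO*
[XXOO/XXOO] end (terminal +0, X#5); searched .X.O/X..O to 8

PV length from [.X.O/X..O]: 4 plies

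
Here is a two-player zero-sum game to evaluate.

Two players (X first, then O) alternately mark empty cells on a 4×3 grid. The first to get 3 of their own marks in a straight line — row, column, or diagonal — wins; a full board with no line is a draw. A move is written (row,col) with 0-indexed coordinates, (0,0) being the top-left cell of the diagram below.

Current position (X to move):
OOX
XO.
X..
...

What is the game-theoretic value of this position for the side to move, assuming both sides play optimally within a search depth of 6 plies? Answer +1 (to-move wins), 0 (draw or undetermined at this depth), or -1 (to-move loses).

value(OOX/XO./X../..., X) = +1

ply 1, X at OOX/XO./X../... | (1,2)=-1→OOX/XOX/X../...; (2,1)=-1→OOX/XO./XX./...; (2,2)=-1→OOX/XO./X.X/...; (3,0)=+1→OOX/XO./X../X..*; (3,1)=-1→OOX/XO./X../.X.; (3,2)=-1→OOX/XO./X../..X
ply 2: OOX/XO./X../X.. is terminal -1 (O); from OOX/XO./X../... depth 6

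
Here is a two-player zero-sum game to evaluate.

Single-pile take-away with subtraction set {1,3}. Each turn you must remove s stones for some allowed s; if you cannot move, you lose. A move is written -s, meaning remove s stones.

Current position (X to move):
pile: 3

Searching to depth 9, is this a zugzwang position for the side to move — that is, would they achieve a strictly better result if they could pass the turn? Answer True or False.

zugzwang(3, X) = False

ply 1, X at 3 | -1=+1→2*; -3=+1→0
ply 2, O at 2 | -1=-1→1*
ply 3, X at 1 | -1=+1→0*
ply 4: 0 is terminal -1 (O); from 3 depth 9
suppose X passes — search the same position with O to move:
pass> ply 1, O at 3 | -1=+1→2*; -3=+1→0
pass> ply 2, X at 2 | -1=-1→1*
pass> ply 3, O at 1 | -1=+1→0*
pass> ply 4: 0 is terminal -1 (X); from 3 depth 9
for X: play +1, pass -1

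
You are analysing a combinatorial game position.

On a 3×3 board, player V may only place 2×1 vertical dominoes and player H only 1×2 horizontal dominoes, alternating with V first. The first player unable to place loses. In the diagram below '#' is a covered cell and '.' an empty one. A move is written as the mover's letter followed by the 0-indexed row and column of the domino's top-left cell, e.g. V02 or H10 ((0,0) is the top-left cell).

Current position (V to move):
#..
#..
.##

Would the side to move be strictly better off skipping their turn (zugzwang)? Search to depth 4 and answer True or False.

ply 1, V at #../#../.## | V01=+1→##./##./.##*; V02=+1→#.#/#.#/.##
ply 2: ##./##./.## is terminal -1 (H); from #../#../.## depth 4
if V skipped the turn, H would face:
~ ply 1, H at #../#../.## | H01=+1→###/#../.##*; H11=+1→#../###/.##
~ ply 2: ###/#../.## is terminal -1 (V); from #../#../.## depth 4
compare (V): move=+1 vs pass=-1

zugzwang(#../#../.##, V) = False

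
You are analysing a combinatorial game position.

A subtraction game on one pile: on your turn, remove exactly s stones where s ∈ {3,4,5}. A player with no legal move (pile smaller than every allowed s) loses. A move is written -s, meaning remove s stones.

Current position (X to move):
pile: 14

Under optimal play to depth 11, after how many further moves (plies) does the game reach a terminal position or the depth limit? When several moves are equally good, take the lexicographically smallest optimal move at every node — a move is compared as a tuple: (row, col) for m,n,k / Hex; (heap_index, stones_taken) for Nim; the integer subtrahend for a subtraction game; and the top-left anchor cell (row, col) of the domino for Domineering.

[14] X move#1: -3:-1/11, -4:+1/10*, -5:+1/9
[10] O move#2: -3:-1/7*, -4:-1/6, -5:-1/5
[7] X move#3: -3:-1/4, -4:-1/3, -5:+1/2*
[2] end (terminal -1, O#4); searched 14 to 11

PV length from [14]: 3 plies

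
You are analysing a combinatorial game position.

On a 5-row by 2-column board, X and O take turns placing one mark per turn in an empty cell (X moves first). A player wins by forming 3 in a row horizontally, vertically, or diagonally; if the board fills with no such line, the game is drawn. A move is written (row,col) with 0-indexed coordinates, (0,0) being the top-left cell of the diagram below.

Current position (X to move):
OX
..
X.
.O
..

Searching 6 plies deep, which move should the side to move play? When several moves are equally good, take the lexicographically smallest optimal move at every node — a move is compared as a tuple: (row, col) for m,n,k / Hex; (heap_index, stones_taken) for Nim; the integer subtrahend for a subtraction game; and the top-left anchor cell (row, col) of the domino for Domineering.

X's best at [OX/../X./.O/..]: (2,1)

[OX/../X./.O/..] X move#1: (1,0):+0/OX/X./X./.O/.., (1,1):+0/OX/.X/X./.O/.., (2,1):+1/OX/../XX/.O/..*, (3,0):+1/OX/../X./XO/.., (4,0):+0/OX/../X./.O/X., (4,1):+0/OX/../X./.O/.X
[OX/../XX/.O/..] O move#2: (1,0):-1/OX/O./XX/.O/..*, (1,1):-1/OX/.O/XX/.O/.., (3,0):-1/OX/../XX/OO/.., (4,0):-1/OX/../XX/.O/O., (4,1):-1/OX/../XX/.O/.O
[OX/O./XX/.O/..] X move#3: (1,1):+1/OX/OX/XX/.O/..*, (3,0):+1/OX/O./XX/XO/.., (4,0):+1/OX/O./XX/.O/X., (4,1):+0/OX/O./XX/.O/.X
[OX/OX/XX/.O/..] end (terminal -1, O#4); searched OX/../X./.O/.. to 6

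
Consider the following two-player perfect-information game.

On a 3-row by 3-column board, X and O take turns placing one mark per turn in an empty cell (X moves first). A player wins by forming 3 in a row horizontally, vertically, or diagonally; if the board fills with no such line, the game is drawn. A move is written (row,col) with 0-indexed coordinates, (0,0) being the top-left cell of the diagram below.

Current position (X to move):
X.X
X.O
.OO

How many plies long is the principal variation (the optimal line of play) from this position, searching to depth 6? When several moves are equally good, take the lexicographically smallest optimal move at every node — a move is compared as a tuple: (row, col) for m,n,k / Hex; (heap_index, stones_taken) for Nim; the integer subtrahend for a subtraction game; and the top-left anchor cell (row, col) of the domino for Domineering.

ply 1, X at X.X/X.O/.OO | (0,1)=+1→XXX/X.O/.OO*; (1,1)=-1→X.X/XXO/.OO; (2,0)=+1→X.X/X.O/XOO
ply 2: XXX/X.O/.OO is terminal -1 (O); from X.X/X.O/.OO depth 6

PV length from [X.X/X.O/.OO]: 1 ply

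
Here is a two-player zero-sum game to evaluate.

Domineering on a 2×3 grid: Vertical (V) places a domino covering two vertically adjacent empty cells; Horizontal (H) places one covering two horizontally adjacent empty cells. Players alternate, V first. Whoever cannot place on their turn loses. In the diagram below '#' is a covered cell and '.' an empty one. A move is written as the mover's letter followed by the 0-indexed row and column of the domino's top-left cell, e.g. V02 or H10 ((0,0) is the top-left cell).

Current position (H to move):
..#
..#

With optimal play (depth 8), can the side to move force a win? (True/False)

ply 1, H at ..#/..# | H00=+1→###/..#*; H10=+1→..#/###
ply 2: ###/..# is terminal -1 (V); from ..#/..# depth 8

H winning at [..#/..#]: True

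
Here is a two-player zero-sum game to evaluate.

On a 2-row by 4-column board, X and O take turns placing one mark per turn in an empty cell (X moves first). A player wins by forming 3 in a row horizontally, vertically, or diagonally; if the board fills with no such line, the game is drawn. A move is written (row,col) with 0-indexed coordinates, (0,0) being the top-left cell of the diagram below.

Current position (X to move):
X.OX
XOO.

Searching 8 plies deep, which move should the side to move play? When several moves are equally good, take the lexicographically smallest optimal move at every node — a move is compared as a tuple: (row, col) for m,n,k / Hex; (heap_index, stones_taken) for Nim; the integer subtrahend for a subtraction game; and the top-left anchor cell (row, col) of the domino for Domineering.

p1 X@[X.OX/XOO.]: (0,1)[XXOX/XOO.]-1 (1,3)[X.OX/XOOX]+0*
p2 O@[X.OX/XOOX]: (0,1)[XOOX/XOOX]+0*
p3 X@[XOOX/XOOX] terminal +0; root [X.OX/XOO.] d8

X's best at [X.OX/XOO.]: (1,3)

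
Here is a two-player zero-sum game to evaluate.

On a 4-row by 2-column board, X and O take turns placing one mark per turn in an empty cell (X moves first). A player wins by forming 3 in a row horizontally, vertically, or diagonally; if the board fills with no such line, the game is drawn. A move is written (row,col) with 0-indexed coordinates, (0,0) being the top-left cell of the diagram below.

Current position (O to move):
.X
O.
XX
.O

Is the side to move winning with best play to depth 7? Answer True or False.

p1 O@[.X/O./XX/.O]: (0,0)[OX/O./XX/.O]-1 (1,1)[.X/OO/XX/.O]+0* (3,0)[.X/O./XX/OO]-1
p2 X@[.X/OO/XX/.O]: (0,0)[XX/OO/XX/.O]+0* (3,0)[.X/OO/XX/XO]+0
p3 O@[XX/OO/XX/.O]: (3,0)[XX/OO/XX/OO]+0*
p4 X@[XX/OO/XX/OO] terminal +0; root [.X/O./XX/.O] d7

O winning at [.X/O./XX/.O]: False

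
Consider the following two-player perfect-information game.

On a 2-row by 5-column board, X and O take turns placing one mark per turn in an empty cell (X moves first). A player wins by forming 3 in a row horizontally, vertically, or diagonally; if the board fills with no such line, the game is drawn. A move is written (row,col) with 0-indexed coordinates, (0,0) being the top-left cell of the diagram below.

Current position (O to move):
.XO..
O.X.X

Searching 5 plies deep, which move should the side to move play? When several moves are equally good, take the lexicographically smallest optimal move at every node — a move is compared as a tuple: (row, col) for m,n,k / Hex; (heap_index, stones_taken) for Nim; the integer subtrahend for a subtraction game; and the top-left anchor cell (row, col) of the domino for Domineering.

O's best at [.XO../O.X.X]: (1,3)

[.XO../O.X.X] O move#1: (0,0):-1/OXO../O.X.X, (0,3):-1/.XOO./O.X.X, (0,4):-1/.XO.O/O.X.X, (1,1):-1/.XO../OOX.X, (1,3):+0/.XO../O.XOX*
[.XO../O.XOX] X move#2: (0,0):+0/XXO../O.XOX*, (0,3):+0/.XOX./O.XOX, (0,4):+0/.XO.X/O.XOX, (1,1):+0/.XO../OXXOX
[XXO../O.XOX] O move#3: (0,3):+0/XXOO./O.XOX*, (0,4):+0/XXO.O/O.XOX, (1,1):+0/XXO../OOXOX
[XXOO./O.XOX] X move#4: (0,4):+0/XXOOX/O.XOX*, (1,1):-1/XXOO./OXXOX
[XXOOX/O.XOX] O move#5: (1,1):+0/XXOOX/OOXOX*
[XXOOX/OOXOX] end (terminal +0, X#6); searched .XO../O.X.X to 5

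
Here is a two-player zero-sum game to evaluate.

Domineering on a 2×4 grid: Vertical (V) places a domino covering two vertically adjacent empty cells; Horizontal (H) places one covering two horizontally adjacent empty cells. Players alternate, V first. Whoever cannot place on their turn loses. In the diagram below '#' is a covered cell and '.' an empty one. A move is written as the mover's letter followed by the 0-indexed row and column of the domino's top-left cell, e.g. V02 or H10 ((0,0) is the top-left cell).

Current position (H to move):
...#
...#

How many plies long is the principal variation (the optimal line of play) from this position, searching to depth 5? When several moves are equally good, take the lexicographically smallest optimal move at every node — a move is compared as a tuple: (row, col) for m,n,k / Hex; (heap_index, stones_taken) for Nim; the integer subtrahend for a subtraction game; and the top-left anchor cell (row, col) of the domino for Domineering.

PV length from [...#/...#]: 3 plies

ply 1, H at ...#/...# | H00=+1→##.#/...#*; H01=+1→.###/...#; H10=+1→...#/##.#; H11=+1→...#/.###
ply 2, V at ##.#/...# | V02=-1→####/..##*
ply 3, H at ####/..## | H10=+1→####/####*
ply 4: ####/#### is terminal -1 (V); from ...#/...# depth 5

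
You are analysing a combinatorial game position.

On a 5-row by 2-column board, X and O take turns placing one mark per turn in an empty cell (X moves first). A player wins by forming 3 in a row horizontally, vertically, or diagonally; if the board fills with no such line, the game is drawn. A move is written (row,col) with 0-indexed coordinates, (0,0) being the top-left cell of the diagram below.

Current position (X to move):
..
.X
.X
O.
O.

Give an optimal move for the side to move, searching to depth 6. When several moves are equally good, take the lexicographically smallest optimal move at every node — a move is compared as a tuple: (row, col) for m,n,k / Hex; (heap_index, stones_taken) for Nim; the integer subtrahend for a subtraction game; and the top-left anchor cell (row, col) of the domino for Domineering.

X's best at [../.X/.X/O./O.]: (0,1)

p1 X@[../.X/.X/O./O.]: (0,0)[X./.X/.X/O./O.]-1 (0,1)[.X/.X/.X/O./O.]+1* (1,0)[../XX/.X/O./O.]-1 (2,0)[../.X/XX/O./O.]+1 (3,1)[../.X/.X/OX/O.]+1 (4,1)[../.X/.X/O./OX]-1
p2 O@[.X/.X/.X/O./O.] terminal -1; root [../.X/.X/O./O.] d6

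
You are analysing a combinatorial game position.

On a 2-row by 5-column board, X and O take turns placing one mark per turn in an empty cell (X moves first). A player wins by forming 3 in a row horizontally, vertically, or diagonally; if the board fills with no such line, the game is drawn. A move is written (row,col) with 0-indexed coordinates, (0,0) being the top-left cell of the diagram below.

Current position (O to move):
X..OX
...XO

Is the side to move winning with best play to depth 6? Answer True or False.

O winning at [X..OX/...XO]: False

p1 O@[X..OX/...XO]: (0,1)[XO.OX/...XO]+0* (0,2)[X.OOX/...XO]+0 (1,0)[X..OX/O..XO]+0 (1,1)[X..OX/.O.XO]+0 (1,2)[X..OX/..OXO]+0
p2 X@[XO.OX/...XO]: (0,2)[XOXOX/...XO]+0* (1,0)[XO.OX/X..XO]-1 (1,1)[XO.OX/.X.XO]-1 (1,2)[XO.OX/..XXO]-1
p3 O@[XOXOX/...XO]: (1,0)[XOXOX/O..XO]+0* (1,1)[XOXOX/.O.XO]+0 (1,2)[XOXOX/..OXO]+0
p4 X@[XOXOX/O..XO]: (1,1)[XOXOX/OX.XO]+0* (1,2)[XOXOX/O.XXO]+0
p5 O@[XOXOX/OX.XO]: (1,2)[XOXOX/OXOXO]+0*
p6 X@[XOXOX/OXOXO] terminal +0; root [X..OX/...XO] d6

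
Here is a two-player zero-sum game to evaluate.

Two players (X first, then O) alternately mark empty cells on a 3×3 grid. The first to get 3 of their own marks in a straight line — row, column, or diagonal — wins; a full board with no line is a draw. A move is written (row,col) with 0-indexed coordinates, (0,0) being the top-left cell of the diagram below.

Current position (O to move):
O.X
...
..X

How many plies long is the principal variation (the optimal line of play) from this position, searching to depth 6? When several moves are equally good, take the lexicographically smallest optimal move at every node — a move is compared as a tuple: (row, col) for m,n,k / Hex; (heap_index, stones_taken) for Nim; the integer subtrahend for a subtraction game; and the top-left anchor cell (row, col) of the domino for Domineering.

ply 1, O at O.X/.../..X | (0,1)=-1→OOX/.../..X*; (1,0)=-1→O.X/O../..X; (1,1)=-1→O.X/.O./..X; (1,2)=-1→O.X/..O/..X; (2,0)=-1→O.X/.../O.X; (2,1)=-1→O.X/.../.OX
ply 2, X at OOX/.../..X | (1,0)=+1→OOX/X../..X*; (1,1)=+1→OOX/.X./..X; (1,2)=+1→OOX/..X/..X; (2,0)=+1→OOX/.../X.X; (2,1)=+1→OOX/.../.XX
ply 3, O at OOX/X../..X | (1,1)=-1→OOX/XO./..X*; (1,2)=-1→OOX/X.O/..X; (2,0)=-1→OOX/X../O.X; (2,1)=-1→OOX/X../.OX
ply 4, X at OOX/XO./..X | (1,2)=+1→OOX/XOX/..X*; (2,0)=-1→OOX/XO./X.X; (2,1)=+1→OOX/XO./.XX
ply 5: OOX/XOX/..X is terminal -1 (O); from O.X/.../..X depth 6

PV length from [O.X/.../..X]: 4 plies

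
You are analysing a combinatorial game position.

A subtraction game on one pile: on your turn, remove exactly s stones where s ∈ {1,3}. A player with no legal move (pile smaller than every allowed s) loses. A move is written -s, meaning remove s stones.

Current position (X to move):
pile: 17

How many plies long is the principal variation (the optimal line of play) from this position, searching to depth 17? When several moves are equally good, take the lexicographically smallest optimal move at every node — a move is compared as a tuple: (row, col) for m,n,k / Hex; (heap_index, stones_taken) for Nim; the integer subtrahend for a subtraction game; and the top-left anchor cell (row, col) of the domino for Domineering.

ply 1, X at 17 | -1=+1→16*; -3=+1→14
ply 2, O at 16 | -1=-1→15*; -3=-1→13
ply 3, X at 15 | -1=+1→14*; -3=+1→12
ply 4, O at 14 | -1=-1→13*; -3=-1→11
ply 5, X at 13 | -1=+1→12*; -3=+1→10
ply 6, O at 12 | -1=-1→11*; -3=-1→9
ply 7, X at 11 | -1=+1→10*; -3=+1→8
ply 8, O at 10 | -1=-1→9*; -3=-1→7
ply 9, X at 9 | -1=+1→8*; -3=+1→6
ply 10, O at 8 | -1=-1→7*; -3=-1→5
ply 11, X at 7 | -1=+1→6*; -3=+1→4
ply 12, O at 6 | -1=-1→5*; -3=-1→3
ply 13, X at 5 | -1=+1→4*; -3=+1→2
ply 14, O at 4 | -1=-1→3*; -3=-1→1
ply 15, X at 3 | -1=+1→2*; -3=+1→0
ply 16, O at 2 | -1=-1→1*
ply 17, X at 1 | -1=+1→0*
ply 18: 0 is terminal -1 (O); from 17 depth 17

PV length from [17]: 17 plies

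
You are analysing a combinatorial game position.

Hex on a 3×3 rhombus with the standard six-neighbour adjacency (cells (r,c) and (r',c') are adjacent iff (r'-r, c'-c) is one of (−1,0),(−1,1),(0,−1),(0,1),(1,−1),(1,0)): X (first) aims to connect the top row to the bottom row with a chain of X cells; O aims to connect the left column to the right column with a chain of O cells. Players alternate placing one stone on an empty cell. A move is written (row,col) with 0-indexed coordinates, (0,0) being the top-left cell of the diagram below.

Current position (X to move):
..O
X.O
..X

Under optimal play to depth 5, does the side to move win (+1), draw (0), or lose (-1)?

ply 1, X at ..O/X.O/..X | (0,0)=-1→X.O/X.O/..X; (0,1)=-1→.XO/X.O/..X; (1,1)=+1→..O/XXO/..X*; (2,0)=+1→..O/X.O/X.X; (2,1)=+1→..O/X.O/.XX
ply 2, O at ..O/XXO/..X | (0,0)=-1→O.O/XXO/..X*; (0,1)=-1→.OO/XXO/..X; (2,0)=-1→..O/XXO/O.X; (2,1)=-1→..O/XXO/.OX
ply 3, X at O.O/XXO/..X | (0,1)=+1→OXO/XXO/..X*; (2,0)=-1→O.O/XXO/X.X; (2,1)=-1→O.O/XXO/.XX
ply 4, O at OXO/XXO/..X | (2,0)=-1→OXO/XXO/O.X*; (2,1)=-1→OXO/XXO/.OX
ply 5, X at OXO/XXO/O.X | (2,1)=+1→OXO/XXO/OXX*
ply 6: OXO/XXO/OXX is terminal -1 (O); from ..O/X.O/..X depth 5

value(..O/X.O/..X, X) = +1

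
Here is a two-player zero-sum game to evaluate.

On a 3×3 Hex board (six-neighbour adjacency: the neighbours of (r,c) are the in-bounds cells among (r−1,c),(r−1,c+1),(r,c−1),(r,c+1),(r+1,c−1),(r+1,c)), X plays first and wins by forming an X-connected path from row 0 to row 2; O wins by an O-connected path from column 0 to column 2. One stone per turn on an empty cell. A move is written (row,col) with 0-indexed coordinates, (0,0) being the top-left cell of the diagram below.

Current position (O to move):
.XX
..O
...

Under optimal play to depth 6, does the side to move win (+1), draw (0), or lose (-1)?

ply 1, O at .XX/..O/... | (0,0)=-1→OXX/..O/...; (1,0)=-1→.XX/O.O/...; (1,1)=+1→.XX/.OO/...*; (2,0)=+1→.XX/..O/O..; (2,1)=-1→.XX/..O/.O.; (2,2)=-1→.XX/..O/..O
ply 2, X at .XX/.OO/... | (0,0)=-1→XXX/.OO/...*; (1,0)=-1→.XX/XOO/...; (2,0)=-1→.XX/.OO/X..; (2,1)=-1→.XX/.OO/.X.; (2,2)=-1→.XX/.OO/..X
ply 3, O at XXX/.OO/... | (1,0)=+1→XXX/OOO/...*; (2,0)=+1→XXX/.OO/O..; (2,1)=+1→XXX/.OO/.O.; (2,2)=+1→XXX/.OO/..O
ply 4: XXX/OOO/... is terminal -1 (X); from .XX/..O/... depth 6

value(.XX/..O/..., O) = +1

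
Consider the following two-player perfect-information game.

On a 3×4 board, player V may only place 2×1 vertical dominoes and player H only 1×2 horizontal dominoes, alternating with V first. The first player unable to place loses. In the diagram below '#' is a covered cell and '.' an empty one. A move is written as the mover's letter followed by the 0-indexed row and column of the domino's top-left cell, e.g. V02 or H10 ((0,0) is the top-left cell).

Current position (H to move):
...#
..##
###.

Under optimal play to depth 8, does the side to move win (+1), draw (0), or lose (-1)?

p1 H@[...#/..##/###.]: H00[##.#/..##/###.]+1* H01[.###/..##/###.]-1 H10[...#/####/###.]+1
p2 V@[##.#/..##/###.] terminal -1; root [...#/..##/###.] d8

value(...#/..##/###., H) = +1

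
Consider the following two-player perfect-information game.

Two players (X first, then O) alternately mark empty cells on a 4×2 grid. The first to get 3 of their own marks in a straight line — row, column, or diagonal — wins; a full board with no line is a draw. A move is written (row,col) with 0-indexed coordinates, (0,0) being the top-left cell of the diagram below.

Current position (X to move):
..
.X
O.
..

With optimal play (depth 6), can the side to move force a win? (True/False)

X winning at [../.X/O./..]: True

p1 X@[../.X/O./..]: (0,0)[X./.X/O./..]+0 (0,1)[.X/.X/O./..]+0 (1,0)[../XX/O./..]+0 (2,1)[../.X/OX/..]+1* (3,0)[../.X/O./X.]+0 (3,1)[../.X/O./.X]+0
p2 O@[../.X/OX/..]: (0,0)[O./.X/OX/..]-1* (0,1)[.O/.X/OX/..]-1 (1,0)[../OX/OX/..]-1 (3,0)[../.X/OX/O.]-1 (3,1)[../.X/OX/.O]-1
p3 X@[O./.X/OX/..]: (0,1)[OX/.X/OX/..]+1* (1,0)[O./XX/OX/..]+1 (3,0)[O./.X/OX/X.]-1 (3,1)[O./.X/OX/.X]+1
p4 O@[OX/.X/OX/..] terminal -1; root [../.X/O./..] d6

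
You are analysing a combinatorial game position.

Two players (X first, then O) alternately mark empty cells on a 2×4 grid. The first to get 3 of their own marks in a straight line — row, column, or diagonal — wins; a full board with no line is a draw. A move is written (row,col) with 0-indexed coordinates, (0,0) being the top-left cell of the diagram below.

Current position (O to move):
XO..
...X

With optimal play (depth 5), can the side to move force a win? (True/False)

O winning at [XO../...X]: False

p1 O@[XO../...X]: (0,2)[XOO./...X]+0* (0,3)[XO.O/...X]+0 (1,0)[XO../O..X]+0 (1,1)[XO../.O.X]+0 (1,2)[XO../..OX]+0
p2 X@[XOO./...X]: (0,3)[XOOX/...X]+0* (1,0)[XOO./X..X]-1 (1,1)[XOO./.X.X]-1 (1,2)[XOO./..XX]-1
p3 O@[XOOX/...X]: (1,0)[XOOX/O..X]+0* (1,1)[XOOX/.O.X]+0 (1,2)[XOOX/..OX]+0
p4 X@[XOOX/O..X]: (1,1)[XOOX/OX.X]+0* (1,2)[XOOX/O.XX]+0
p5 O@[XOOX/OX.X]: (1,2)[XOOX/OXOX]+0*
p6 X@[XOOX/OXOX] terminal +0; root [XO../...X] d5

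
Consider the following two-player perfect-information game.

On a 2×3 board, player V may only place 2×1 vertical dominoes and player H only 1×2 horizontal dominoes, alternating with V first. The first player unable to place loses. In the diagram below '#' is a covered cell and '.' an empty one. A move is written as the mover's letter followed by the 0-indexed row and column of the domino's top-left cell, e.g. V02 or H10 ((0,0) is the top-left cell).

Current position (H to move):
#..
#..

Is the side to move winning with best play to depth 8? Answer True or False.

H winning at [#../#..]: True

[#../#..] H move#1: H01:+1/###/#..*, H11:+1/#../###
[###/#..] end (terminal -1, V#2); searched #../#.. to 8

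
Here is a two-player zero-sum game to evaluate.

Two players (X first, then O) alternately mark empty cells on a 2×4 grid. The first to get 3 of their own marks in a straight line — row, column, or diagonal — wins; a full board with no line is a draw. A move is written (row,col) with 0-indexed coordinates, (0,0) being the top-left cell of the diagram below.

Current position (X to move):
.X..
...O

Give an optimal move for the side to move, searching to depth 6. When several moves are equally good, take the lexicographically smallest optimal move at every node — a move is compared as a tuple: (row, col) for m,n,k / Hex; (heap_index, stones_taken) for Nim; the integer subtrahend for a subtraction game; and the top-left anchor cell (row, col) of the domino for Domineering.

[.X../...O] X move#1: (0,0):+0/XX../...O, (0,2):+1/.XX./...O*, (0,3):+0/.X.X/...O, (1,0):+0/.X../X..O, (1,1):+0/.X../.X.O, (1,2):+0/.X../..XO
[.XX./...O] O move#2: (0,0):-1/OXX./...O*, (0,3):-1/.XXO/...O, (1,0):-1/.XX./O..O, (1,1):-1/.XX./.O.O, (1,2):-1/.XX./..OO
[OXX./...O] X move#3: (0,3):+1/OXXX/...O*, (1,0):+0/OXX./X..O, (1,1):+0/OXX./.X.O, (1,2):+0/OXX./..XO
[OXXX/...O] end (terminal -1, O#4); searched .X../...O to 6

X's best at [.X../...O]: (0,2)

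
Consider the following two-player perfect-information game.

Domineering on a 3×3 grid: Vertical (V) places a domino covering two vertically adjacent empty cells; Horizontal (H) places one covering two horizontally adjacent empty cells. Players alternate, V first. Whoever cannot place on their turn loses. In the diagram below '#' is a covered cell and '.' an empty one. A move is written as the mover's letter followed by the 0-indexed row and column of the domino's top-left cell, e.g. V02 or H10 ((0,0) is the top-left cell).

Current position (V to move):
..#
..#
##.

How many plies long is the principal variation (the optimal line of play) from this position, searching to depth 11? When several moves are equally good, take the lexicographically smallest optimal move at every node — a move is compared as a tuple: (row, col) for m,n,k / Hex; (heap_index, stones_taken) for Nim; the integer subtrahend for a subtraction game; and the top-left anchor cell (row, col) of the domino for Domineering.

PV length from [..#/..#/##.]: 1 ply

[..#/..#/##.] V move#1: V00:+1/#.#/#.#/##.*, V01:+1/.##/.##/##.
[#.#/#.#/##.] end (terminal -1, H#2); searched ..#/..#/##. to 11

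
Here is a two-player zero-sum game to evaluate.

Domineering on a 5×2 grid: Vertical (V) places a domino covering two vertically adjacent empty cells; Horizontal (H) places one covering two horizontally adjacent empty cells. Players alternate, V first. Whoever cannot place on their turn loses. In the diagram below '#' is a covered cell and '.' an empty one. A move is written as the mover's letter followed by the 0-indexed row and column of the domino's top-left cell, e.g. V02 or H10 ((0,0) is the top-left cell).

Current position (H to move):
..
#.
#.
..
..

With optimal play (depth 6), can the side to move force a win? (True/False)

H winning at [../#./#./../..]: True

[../#./#./../..] H move#1: H00:-1/##/#./#./../.., H30:+1/../#./#./##/..*, H40:+1/../#./#./../##
[../#./#./##/..] V move#2: V01:-1/.#/##/#./##/..*, V11:-1/../##/##/##/..
[.#/##/#./##/..] H move#3: H40:+1/.#/##/#./##/##*
[.#/##/#./##/##] end (terminal -1, V#4); searched ../#./#./../.. to 6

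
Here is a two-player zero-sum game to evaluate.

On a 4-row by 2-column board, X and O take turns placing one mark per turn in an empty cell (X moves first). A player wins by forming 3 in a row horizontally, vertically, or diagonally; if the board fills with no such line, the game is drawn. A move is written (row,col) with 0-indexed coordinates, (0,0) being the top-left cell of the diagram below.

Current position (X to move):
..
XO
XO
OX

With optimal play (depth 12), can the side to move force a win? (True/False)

ply 1, X at ../XO/XO/OX | (0,0)=+1→X./XO/XO/OX*; (0,1)=+0→.X/XO/XO/OX
ply 2: X./XO/XO/OX is terminal -1 (O); from ../XO/XO/OX depth 12

X winning at [../XO/XO/OX]: True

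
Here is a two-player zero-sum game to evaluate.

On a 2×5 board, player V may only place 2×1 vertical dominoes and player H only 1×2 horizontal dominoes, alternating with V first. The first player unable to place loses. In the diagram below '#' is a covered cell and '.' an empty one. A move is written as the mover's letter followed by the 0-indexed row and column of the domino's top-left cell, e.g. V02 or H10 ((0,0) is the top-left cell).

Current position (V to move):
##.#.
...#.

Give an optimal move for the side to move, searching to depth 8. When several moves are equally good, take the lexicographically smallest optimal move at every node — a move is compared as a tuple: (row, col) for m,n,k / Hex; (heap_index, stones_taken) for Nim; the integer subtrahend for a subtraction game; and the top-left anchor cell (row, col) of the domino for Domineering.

V's best at [##.#./...#.]: V02

[##.#./...#.] V move#1: V02:+1/####./..##.*, V04:-1/##.##/...##
[####./..##.] H move#2: H10:-1/####./####.*
[####./####.] V move#3: V04:+1/#####/#####*
[#####/#####] end (terminal -1, H#4); searched ##.#./...#. to 8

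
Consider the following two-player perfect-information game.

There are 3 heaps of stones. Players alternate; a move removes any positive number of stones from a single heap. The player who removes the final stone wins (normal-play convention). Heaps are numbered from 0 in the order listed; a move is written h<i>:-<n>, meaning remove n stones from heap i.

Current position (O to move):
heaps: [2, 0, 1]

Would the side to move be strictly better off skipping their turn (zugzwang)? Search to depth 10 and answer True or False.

zugzwang((2,0,1), O) = False

p1 O@[(2,0,1)]: h0:-1[(1,0,1)]+1* h0:-2[(0,0,1)]-1 h2:-1[(2,0,0)]-1
p2 X@[(1,0,1)]: h0:-1[(0,0,1)]-1* h2:-1[(1,0,0)]-1
p3 O@[(0,0,1)]: h2:-1[(0,0,0)]+1*
p4 X@[(0,0,0)] terminal -1; root [(2,0,1)] d10
pass branch (X moves first from the same position):
  | p1 X@[(2,0,1)]: h0:-1[(1,0,1)]+1* h0:-2[(0,0,1)]-1 h2:-1[(2,0,0)]-1
  | p2 O@[(1,0,1)]: h0:-1[(0,0,1)]-1* h2:-1[(1,0,0)]-1
  | p3 X@[(0,0,1)]: h2:-1[(0,0,0)]+1*
  | p4 O@[(0,0,0)] terminal -1; root [(2,0,1)] d10
O moving scores +1; O passing scores -1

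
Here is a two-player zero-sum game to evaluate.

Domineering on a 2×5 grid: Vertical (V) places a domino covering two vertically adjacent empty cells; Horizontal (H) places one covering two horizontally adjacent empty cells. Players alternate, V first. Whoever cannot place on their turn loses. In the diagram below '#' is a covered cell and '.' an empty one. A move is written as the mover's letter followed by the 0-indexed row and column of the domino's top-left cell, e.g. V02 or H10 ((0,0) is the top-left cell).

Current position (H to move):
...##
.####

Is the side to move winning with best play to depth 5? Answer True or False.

[...##/.####] H move#1: H00:+1/##.##/.####*, H01:-1/.####/.####
[##.##/.####] end (terminal -1, V#2); searched ...##/.#### to 5

H winning at [...##/.####]: True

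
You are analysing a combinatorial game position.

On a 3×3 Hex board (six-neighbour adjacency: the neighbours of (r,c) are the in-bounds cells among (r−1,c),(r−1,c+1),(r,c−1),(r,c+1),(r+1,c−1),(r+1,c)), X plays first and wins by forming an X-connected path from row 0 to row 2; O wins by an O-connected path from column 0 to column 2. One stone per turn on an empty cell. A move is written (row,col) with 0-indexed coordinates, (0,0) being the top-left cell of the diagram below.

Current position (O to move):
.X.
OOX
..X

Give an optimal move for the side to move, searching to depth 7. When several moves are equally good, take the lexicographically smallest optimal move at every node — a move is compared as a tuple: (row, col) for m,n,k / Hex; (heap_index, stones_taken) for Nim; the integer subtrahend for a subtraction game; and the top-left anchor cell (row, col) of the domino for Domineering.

O's best at [.X./OOX/..X]: (0,2)

ply 1, O at .X./OOX/..X | (0,0)=-1→OX./OOX/..X; (0,2)=+1→.XO/OOX/..X*; (2,0)=-1→.X./OOX/O.X; (2,1)=-1→.X./OOX/.OX
ply 2: .XO/OOX/..X is terminal -1 (X); from .X./OOX/..X depth 7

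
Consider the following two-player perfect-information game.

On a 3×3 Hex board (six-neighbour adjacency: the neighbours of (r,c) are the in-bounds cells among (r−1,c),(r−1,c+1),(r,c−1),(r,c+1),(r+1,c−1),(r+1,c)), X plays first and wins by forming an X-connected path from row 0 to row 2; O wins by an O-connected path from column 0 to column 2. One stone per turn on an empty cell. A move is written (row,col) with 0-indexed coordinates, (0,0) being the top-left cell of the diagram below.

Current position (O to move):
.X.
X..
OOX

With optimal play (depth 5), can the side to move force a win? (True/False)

O winning at [.X./X../OOX]: True

p1 O@[.X./X../OOX]: (0,0)[OX./X../OOX]-1 (0,2)[.XO/X../OOX]+1* (1,1)[.X./XO./OOX]+1 (1,2)[.X./X.O/OOX]+1
p2 X@[.XO/X../OOX]: (0,0)[XXO/X../OOX]-1* (1,1)[.XO/XX./OOX]-1 (1,2)[.XO/X.X/OOX]-1
p3 O@[XXO/X../OOX]: (1,1)[XXO/XO./OOX]+1* (1,2)[XXO/X.O/OOX]+1
p4 X@[XXO/XO./OOX] terminal -1; root [.X./X../OOX] d5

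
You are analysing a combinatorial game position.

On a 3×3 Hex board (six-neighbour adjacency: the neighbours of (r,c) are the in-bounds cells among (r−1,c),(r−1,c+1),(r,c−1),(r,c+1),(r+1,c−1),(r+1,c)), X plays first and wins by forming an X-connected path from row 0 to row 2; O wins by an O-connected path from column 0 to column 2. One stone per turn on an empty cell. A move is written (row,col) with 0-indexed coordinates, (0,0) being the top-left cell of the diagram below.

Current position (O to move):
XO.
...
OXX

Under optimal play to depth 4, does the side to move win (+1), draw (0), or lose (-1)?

ply 1, O at XO./.../OXX | (0,2)=+1→XOO/.../OXX*; (1,0)=-1→XO./O../OXX; (1,1)=+1→XO./.O./OXX; (1,2)=-1→XO./..O/OXX
ply 2, X at XOO/.../OXX | (1,0)=-1→XOO/X../OXX*; (1,1)=-1→XOO/.X./OXX; (1,2)=-1→XOO/..X/OXX
ply 3, O at XOO/X../OXX | (1,1)=+1→XOO/XO./OXX*; (1,2)=-1→XOO/X.O/OXX
ply 4: XOO/XO./OXX is terminal -1 (X); from XO./.../OXX depth 4

value(XO./.../OXX, O) = +1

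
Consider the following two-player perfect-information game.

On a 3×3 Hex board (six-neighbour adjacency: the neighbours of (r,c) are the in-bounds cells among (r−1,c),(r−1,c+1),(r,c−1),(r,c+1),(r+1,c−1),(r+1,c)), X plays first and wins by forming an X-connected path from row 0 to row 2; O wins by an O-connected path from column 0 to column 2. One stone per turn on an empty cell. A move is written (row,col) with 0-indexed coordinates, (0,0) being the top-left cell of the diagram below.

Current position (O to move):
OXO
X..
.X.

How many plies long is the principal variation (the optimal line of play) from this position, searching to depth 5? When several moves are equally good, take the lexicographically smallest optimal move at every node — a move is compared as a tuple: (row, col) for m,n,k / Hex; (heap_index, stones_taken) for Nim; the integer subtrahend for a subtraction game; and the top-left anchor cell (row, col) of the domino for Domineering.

ply 1, O at OXO/X../.X. | (1,1)=-1→OXO/XO./.X.*; (1,2)=-1→OXO/X.O/.X.; (2,0)=-1→OXO/X../OX.; (2,2)=-1→OXO/X../.XO
ply 2, X at OXO/XO./.X. | (1,2)=-1→OXO/XOX/.X.; (2,0)=+1→OXO/XO./XX.*; (2,2)=-1→OXO/XO./.XX
ply 3: OXO/XO./XX. is terminal -1 (O); from OXO/X../.X. depth 5

PV length from [OXO/X../.X.]: 2 plies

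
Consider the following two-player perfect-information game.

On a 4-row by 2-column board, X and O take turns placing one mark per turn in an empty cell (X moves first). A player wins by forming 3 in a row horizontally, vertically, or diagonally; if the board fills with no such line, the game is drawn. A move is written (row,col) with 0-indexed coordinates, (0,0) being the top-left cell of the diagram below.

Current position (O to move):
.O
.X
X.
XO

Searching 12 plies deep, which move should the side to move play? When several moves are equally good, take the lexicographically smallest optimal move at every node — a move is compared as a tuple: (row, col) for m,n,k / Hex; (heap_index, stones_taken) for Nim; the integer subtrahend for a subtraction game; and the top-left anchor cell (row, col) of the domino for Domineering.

[.O/.X/X./XO] O move#1: (0,0):-1/OO/.X/X./XO, (1,0):+0/.O/OX/X./XO*, (2,1):-1/.O/.X/XO/XO
[.O/OX/X./XO] X move#2: (0,0):+0/XO/OX/X./XO*, (2,1):+0/.O/OX/XX/XO
[XO/OX/X./XO] O move#3: (2,1):+0/XO/OX/XO/XO*
[XO/OX/XO/XO] end (terminal +0, X#4); searched .O/.X/X./XO to 12

O's best at [.O/.X/X./XO]: (1,0)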